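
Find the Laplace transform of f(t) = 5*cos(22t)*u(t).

Standard pair: cos(wt)*u(t) <-> s/(s^2+w^2)
With w = 22: L{5*cos(22t)*u(t)} = 5s/(s^2+484)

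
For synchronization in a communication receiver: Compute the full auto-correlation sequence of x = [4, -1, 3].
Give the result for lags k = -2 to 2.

r_xx[k] = sum_m x[m]*x[m+k], indexed from 0, for k = -2 to 2:
  r_xx[-2] = x[2]*x[0] = 12
  r_xx[-1] = x[1]*x[0] + x[2]*x[1] = -7
  r_xx[0] = x[0]*x[0] + x[1]*x[1] + x[2]*x[2] = 26
  r_xx[1] = x[0]*x[1] + x[1]*x[2] = -7
  r_xx[2] = x[0]*x[2] = 12
r_xx = [12, -7, 26, -7, 12]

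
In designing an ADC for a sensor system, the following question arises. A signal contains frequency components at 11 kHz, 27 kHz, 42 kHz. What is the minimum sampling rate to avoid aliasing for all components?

The highest frequency component is f_max = 42 kHz.
Nyquist rate = 2 * f_max = 2 * 42 kHz = 84 kHz.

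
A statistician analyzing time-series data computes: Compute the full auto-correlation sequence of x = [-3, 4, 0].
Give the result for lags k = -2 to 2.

r_xx[k] = sum_m x[m]*x[m+k], indexed from 0, for k = -2 to 2:
  r_xx[-2] = x[2]*x[0] = 0
  r_xx[-1] = x[1]*x[0] + x[2]*x[1] = -12
  r_xx[0] = x[0]*x[0] + x[1]*x[1] + x[2]*x[2] = 25
  r_xx[1] = x[0]*x[1] + x[1]*x[2] = -12
  r_xx[2] = x[0]*x[2] = 0
r_xx = [0, -12, 25, -12, 0]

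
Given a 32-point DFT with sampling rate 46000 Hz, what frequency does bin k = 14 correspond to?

The frequency of DFT bin k is: f_k = k * f_s / N
f_14 = 14 * 46000 / 32 = 20125 Hz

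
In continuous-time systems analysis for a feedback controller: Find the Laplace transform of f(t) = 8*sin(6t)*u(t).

Standard pair: sin(wt)*u(t) <-> w/(s^2+w^2)
With w = 6: L{8*sin(6t)*u(t)} = 48/(s^2+36)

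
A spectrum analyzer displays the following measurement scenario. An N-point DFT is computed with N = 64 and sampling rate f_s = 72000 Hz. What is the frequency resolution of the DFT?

DFT frequency resolution = f_s / N
= 72000 / 64 = 1125 Hz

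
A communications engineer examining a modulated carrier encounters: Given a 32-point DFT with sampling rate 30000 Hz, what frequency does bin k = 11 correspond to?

The frequency of DFT bin k is: f_k = k * f_s / N
f_11 = 11 * 30000 / 32 = 20625/2 Hz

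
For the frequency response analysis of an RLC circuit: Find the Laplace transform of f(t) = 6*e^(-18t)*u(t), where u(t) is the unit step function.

Standard Laplace transform pair:
e^(-at)*u(t) <-> 1/(s+a)
With a = 18: L{6*e^(-18t)*u(t)} = 6/(s+18), ROC: Re(s) > -18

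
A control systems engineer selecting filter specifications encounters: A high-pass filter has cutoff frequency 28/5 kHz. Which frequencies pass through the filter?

A high-pass filter passes all frequencies above the cutoff frequency 28/5 kHz and attenuates lower frequencies.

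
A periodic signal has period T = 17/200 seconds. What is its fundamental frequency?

The fundamental frequency is the reciprocal of the period.
f = 1/T = 1/(17/200) = 200/17 Hz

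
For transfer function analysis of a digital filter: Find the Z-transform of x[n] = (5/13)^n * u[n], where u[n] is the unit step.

The Z-transform of a^n * u[n] is z/(z-a) for |z| > |a|.
Here a = 5/13, so X(z) = z/(z - (5/13)) = 13z/(13z - 5)
ROC: |z| > 5/13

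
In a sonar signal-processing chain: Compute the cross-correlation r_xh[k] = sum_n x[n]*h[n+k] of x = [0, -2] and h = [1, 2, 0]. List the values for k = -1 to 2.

Both sequences indexed from 0 and zero outside their support.
Lags with overlap: k = -1 to 2.
  r_xh[-1] = x[1]*h[0] = -2
  r_xh[0] = x[0]*h[0] + x[1]*h[1] = -4
  r_xh[1] = x[0]*h[1] + x[1]*h[2] = 0
  r_xh[2] = x[0]*h[2] = 0
r_xh = [-2, -4, 0, 0] (for k = -1, ..., 2)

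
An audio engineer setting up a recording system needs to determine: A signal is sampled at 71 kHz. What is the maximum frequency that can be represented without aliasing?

The maximum frequency that can be represented without aliasing
is the Nyquist frequency: f_max = f_s / 2 = 71 kHz / 2 = 71/2 kHz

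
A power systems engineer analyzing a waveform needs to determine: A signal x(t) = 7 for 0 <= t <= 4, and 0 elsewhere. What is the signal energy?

Energy = integral of |x(t)|^2 dt over the signal duration
= 7^2 * 4 = 49 * 4 = 196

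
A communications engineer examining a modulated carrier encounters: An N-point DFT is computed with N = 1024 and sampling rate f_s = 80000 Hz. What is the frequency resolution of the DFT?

DFT frequency resolution = f_s / N
= 80000 / 1024 = 625/8 Hz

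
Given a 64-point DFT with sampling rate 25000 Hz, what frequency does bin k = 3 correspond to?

The frequency of DFT bin k is: f_k = k * f_s / N
f_3 = 3 * 25000 / 64 = 9375/8 Hz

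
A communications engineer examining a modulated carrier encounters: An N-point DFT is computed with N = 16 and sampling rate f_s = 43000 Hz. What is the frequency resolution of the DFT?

DFT frequency resolution = f_s / N
= 43000 / 16 = 5375/2 Hz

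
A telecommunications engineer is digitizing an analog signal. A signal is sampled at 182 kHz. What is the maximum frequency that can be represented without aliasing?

The maximum frequency that can be represented without aliasing
is the Nyquist frequency: f_max = f_s / 2 = 182 kHz / 2 = 91 kHz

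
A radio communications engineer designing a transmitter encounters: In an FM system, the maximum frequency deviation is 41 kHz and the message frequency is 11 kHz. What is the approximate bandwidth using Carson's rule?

Carson's rule: BW = 2*(delta_f + f_m)
= 2*(41 + 11) kHz = 104 kHz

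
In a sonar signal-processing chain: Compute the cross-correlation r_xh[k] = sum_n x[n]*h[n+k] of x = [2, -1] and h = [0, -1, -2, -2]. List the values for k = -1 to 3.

Both sequences indexed from 0 and zero outside their support.
Lags with overlap: k = -1 to 3.
  r_xh[-1] = x[1]*h[0] = 0
  r_xh[0] = x[0]*h[0] + x[1]*h[1] = 1
  r_xh[1] = x[0]*h[1] + x[1]*h[2] = 0
  r_xh[2] = x[0]*h[2] + x[1]*h[3] = -2
  r_xh[3] = x[0]*h[3] = -4
r_xh = [0, 1, 0, -2, -4] (for k = -1, ..., 3)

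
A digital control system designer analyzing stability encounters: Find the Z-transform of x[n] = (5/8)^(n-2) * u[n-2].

Time-shifting property: if X(z) = Z{x[n]}, then Z{x[n-d]} = z^(-d) * X(z)
X(z) = z/(z - 5/8) for x[n] = (5/8)^n * u[n]
Z{x[n-2]} = z^(-2) * z/(z - 5/8) = z^(-1)/(z - 5/8)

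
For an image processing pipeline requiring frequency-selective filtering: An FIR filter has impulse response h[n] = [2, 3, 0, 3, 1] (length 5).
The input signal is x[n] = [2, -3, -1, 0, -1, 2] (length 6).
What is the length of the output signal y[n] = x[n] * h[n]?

For linear convolution, the output length is:
len(y) = len(x) + len(h) - 1 = 6 + 5 - 1 = 10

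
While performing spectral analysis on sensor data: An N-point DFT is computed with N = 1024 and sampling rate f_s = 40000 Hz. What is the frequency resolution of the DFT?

DFT frequency resolution = f_s / N
= 40000 / 1024 = 625/16 Hz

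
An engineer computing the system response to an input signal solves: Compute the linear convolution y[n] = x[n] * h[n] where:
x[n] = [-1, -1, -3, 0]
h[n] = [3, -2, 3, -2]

y[n] = sum_k x[k]*h[n-k]. Output length = len(x) + len(h) - 1 = 4 + 4 - 1 = 7.
y[0] = -1*3 = -3
y[1] = -1*3 + -1*-2 = -1
y[2] = -3*3 + -1*-2 + -1*3 = -10
y[3] = 0*3 + -3*-2 + -1*3 + -1*-2 = 5
y[4] = 0*-2 + -3*3 + -1*-2 = -7
y[5] = 0*3 + -3*-2 = 6
y[6] = 0*-2 = 0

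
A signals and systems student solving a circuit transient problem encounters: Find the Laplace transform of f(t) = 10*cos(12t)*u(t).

Standard pair: cos(wt)*u(t) <-> s/(s^2+w^2)
With w = 12: L{10*cos(12t)*u(t)} = 10s/(s^2+144)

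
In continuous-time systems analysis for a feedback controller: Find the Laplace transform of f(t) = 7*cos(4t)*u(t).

Standard pair: cos(wt)*u(t) <-> s/(s^2+w^2)
With w = 4: L{7*cos(4t)*u(t)} = 7s/(s^2+16)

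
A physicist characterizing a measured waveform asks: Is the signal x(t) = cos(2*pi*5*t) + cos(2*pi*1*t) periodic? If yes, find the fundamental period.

f1 = 5 Hz, f2 = 1 Hz
Period T1 = 1/5, T2 = 1/1
Ratio T1/T2 = 1/5, which is rational.
The signal is periodic with fundamental period T = 1/GCD(5,1) = 1 s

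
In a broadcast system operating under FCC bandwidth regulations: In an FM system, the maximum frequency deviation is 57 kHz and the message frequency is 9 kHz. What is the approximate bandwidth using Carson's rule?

Carson's rule: BW = 2*(delta_f + f_m)
= 2*(57 + 9) kHz = 132 kHz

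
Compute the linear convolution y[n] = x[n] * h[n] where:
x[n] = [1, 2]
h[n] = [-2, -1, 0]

y[n] = sum_k x[k]*h[n-k]. Output length = len(x) + len(h) - 1 = 2 + 3 - 1 = 4.
y[0] = 1*-2 = -2
y[1] = 2*-2 + 1*-1 = -5
y[2] = 2*-1 + 1*0 = -2
y[3] = 2*0 = 0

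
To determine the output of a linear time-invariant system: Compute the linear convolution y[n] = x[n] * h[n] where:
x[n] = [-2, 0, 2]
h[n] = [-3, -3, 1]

y[n] = sum_k x[k]*h[n-k]. Output length = len(x) + len(h) - 1 = 3 + 3 - 1 = 5.
y[0] = -2*-3 = 6
y[1] = 0*-3 + -2*-3 = 6
y[2] = 2*-3 + 0*-3 + -2*1 = -8
y[3] = 2*-3 + 0*1 = -6
y[4] = 2*1 = 2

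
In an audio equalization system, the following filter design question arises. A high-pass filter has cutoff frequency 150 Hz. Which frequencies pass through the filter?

A high-pass filter passes all frequencies above the cutoff frequency 150 Hz and attenuates lower frequencies.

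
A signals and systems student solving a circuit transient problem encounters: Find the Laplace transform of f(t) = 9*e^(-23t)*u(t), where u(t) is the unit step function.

Standard Laplace transform pair:
e^(-at)*u(t) <-> 1/(s+a)
With a = 23: L{9*e^(-23t)*u(t)} = 9/(s+23), ROC: Re(s) > -23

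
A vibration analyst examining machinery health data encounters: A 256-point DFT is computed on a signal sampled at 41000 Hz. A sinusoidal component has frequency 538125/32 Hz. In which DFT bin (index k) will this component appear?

DFT frequency resolution = f_s/N = 41000/256 = 5125/32 Hz
Bin index k = f_signal / resolution = 538125/32 / 5125/32 = 105
The signal frequency 538125/32 Hz falls in DFT bin k = 105.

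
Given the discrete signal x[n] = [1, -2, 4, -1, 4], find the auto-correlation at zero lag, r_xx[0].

The auto-correlation at zero lag r_xx[0] equals the signal energy.
r_xx[0] = sum of x[n]^2 = 1^2 + (-2)^2 + 4^2 + (-1)^2 + 4^2
= 1 + 4 + 16 + 1 + 16 = 38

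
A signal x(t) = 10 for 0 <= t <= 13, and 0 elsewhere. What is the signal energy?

Energy = integral of |x(t)|^2 dt over the signal duration
= 10^2 * 13 = 100 * 13 = 1300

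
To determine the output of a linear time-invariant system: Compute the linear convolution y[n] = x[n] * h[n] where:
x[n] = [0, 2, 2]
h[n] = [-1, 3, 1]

y[n] = sum_k x[k]*h[n-k]. Output length = len(x) + len(h) - 1 = 3 + 3 - 1 = 5.
y[0] = 0*-1 = 0
y[1] = 2*-1 + 0*3 = -2
y[2] = 2*-1 + 2*3 + 0*1 = 4
y[3] = 2*3 + 2*1 = 8
y[4] = 2*1 = 2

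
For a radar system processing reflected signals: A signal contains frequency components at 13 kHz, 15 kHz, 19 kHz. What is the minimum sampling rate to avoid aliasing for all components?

The highest frequency component is f_max = 19 kHz.
Nyquist rate = 2 * f_max = 2 * 19 kHz = 38 kHz.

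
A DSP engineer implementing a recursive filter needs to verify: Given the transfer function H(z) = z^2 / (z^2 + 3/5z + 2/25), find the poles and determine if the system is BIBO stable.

Poles are roots of the denominator: z^2 + 3/5z + 2/25 = 0.
Quadratic formula: z = [-(3/5) +/- sqrt((3/5)^2 - 4*(2/25))] / 2
Discriminant = 9/25 - 8/25 = 1/25; sqrt = 1/5.
z = (-3/5 +/- 1/5) / 2 => z = -1/5 or z = -2/5.
|p1| = 1/5, |p2| = 2/5.
For BIBO stability, all poles must lie inside the unit circle (|p| < 1).
System is STABLE since both |p| < 1.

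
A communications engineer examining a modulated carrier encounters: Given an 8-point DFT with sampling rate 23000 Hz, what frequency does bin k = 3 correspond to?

The frequency of DFT bin k is: f_k = k * f_s / N
f_3 = 3 * 23000 / 8 = 8625 Hz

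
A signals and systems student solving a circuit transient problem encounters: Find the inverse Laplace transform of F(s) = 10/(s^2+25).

Standard pair: w/(s^2+w^2) <-> sin(wt)*u(t)
Recognize w^2 = 25, so w = 5; numerator 10 = 2*5.
f(t) = 2*sin(5t)*u(t)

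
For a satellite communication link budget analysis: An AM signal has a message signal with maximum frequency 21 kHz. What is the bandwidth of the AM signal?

In AM (double-sideband), the bandwidth is twice the message frequency.
BW = 2 * f_m = 2 * 21 kHz = 42 kHz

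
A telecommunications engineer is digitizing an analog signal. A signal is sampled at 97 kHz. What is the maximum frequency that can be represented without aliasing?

The maximum frequency that can be represented without aliasing
is the Nyquist frequency: f_max = f_s / 2 = 97 kHz / 2 = 97/2 kHz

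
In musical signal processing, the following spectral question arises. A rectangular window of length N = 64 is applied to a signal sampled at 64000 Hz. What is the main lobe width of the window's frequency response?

For a rectangular window of length N,
the main lobe width in frequency is 2*f_s/N.
= 2*64000/64 = 2000 Hz
This determines the minimum frequency separation for resolving two sinusoids.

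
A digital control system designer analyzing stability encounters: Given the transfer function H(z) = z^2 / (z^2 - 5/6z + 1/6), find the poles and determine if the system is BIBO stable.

Poles are roots of the denominator: z^2 - 5/6z + 1/6 = 0.
Quadratic formula: z = [-(-5/6) +/- sqrt((-5/6)^2 - 4*(1/6))] / 2
Discriminant = 25/36 - 2/3 = 1/36; sqrt = 1/6.
z = (5/6 +/- 1/6) / 2 => z = 1/2 or z = 1/3.
|p1| = 1/2, |p2| = 1/3.
For BIBO stability, all poles must lie inside the unit circle (|p| < 1).
System is STABLE since both |p| < 1.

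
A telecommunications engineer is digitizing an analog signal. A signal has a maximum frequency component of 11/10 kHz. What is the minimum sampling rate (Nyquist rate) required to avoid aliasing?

By the Nyquist-Shannon sampling theorem,
the minimum sampling rate (Nyquist rate) must be at least 2 * f_max.
Nyquist rate = 2 * 11/10 kHz = 11/5 kHz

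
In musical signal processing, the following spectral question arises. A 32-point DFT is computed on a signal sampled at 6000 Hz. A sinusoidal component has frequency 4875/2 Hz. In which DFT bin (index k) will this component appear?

DFT frequency resolution = f_s/N = 6000/32 = 375/2 Hz
Bin index k = f_signal / resolution = 4875/2 / 375/2 = 13
The signal frequency 4875/2 Hz falls in DFT bin k = 13.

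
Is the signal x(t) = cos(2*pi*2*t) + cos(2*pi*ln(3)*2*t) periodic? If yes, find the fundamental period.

f1 = 2 Hz, f2 = 2*ln(3) Hz
Ratio f2/f1 = ln(3), which is irrational.
Since the frequency ratio is irrational, no common period exists.
The signal is not periodic.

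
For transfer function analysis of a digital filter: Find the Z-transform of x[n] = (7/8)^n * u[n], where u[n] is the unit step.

The Z-transform of a^n * u[n] is z/(z-a) for |z| > |a|.
Here a = 7/8, so X(z) = z/(z - (7/8)) = 8z/(8z - 7)
ROC: |z| > 7/8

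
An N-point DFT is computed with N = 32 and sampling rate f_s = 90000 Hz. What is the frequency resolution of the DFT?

DFT frequency resolution = f_s / N
= 90000 / 32 = 5625/2 Hz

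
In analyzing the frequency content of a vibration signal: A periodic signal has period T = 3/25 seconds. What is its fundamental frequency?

The fundamental frequency is the reciprocal of the period.
f = 1/T = 1/(3/25) = 25/3 Hz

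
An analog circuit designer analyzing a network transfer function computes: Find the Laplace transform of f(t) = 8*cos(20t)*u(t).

Standard pair: cos(wt)*u(t) <-> s/(s^2+w^2)
With w = 20: L{8*cos(20t)*u(t)} = 8s/(s^2+400)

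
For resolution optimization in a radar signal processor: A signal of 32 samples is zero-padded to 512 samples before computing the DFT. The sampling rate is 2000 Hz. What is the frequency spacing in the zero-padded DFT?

Original DFT: N = 32, resolution = f_s/N = 2000/32 = 125/2 Hz
Zero-padded DFT: N = 512, resolution = f_s/N = 2000/512 = 125/32 Hz
Zero-padding interpolates the spectrum (finer frequency grid)
but does NOT improve the true spectral resolution (ability to resolve close frequencies).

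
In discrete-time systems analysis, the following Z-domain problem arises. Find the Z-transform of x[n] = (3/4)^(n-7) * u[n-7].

Time-shifting property: if X(z) = Z{x[n]}, then Z{x[n-d]} = z^(-d) * X(z)
X(z) = z/(z - 3/4) for x[n] = (3/4)^n * u[n]
Z{x[n-7]} = z^(-7) * z/(z - 3/4) = z^(-6)/(z - 3/4)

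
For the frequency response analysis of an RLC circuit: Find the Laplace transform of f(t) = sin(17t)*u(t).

Standard pair: sin(wt)*u(t) <-> w/(s^2+w^2)
With w = 17: L{sin(17t)*u(t)} = 17/(s^2+289)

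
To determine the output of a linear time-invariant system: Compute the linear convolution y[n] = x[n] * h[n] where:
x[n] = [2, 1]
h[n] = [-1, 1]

y[n] = sum_k x[k]*h[n-k]. Output length = len(x) + len(h) - 1 = 2 + 2 - 1 = 3.
y[0] = 2*-1 = -2
y[1] = 1*-1 + 2*1 = 1
y[2] = 1*1 = 1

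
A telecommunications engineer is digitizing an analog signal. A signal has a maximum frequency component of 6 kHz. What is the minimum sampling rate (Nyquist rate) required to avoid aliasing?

By the Nyquist-Shannon sampling theorem,
the minimum sampling rate (Nyquist rate) must be at least 2 * f_max.
Nyquist rate = 2 * 6 kHz = 12 kHz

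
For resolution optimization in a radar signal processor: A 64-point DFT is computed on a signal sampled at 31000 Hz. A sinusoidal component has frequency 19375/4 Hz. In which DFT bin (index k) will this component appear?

DFT frequency resolution = f_s/N = 31000/64 = 3875/8 Hz
Bin index k = f_signal / resolution = 19375/4 / 3875/8 = 10
The signal frequency 19375/4 Hz falls in DFT bin k = 10.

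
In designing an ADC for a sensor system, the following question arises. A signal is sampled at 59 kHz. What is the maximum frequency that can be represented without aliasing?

The maximum frequency that can be represented without aliasing
is the Nyquist frequency: f_max = f_s / 2 = 59 kHz / 2 = 59/2 kHz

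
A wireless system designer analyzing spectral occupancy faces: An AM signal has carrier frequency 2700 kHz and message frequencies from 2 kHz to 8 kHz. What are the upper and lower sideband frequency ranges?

Upper sideband (USB) = fc + [fm_low, fm_high] = 2700 + [2, 8] = [2702, 2708] kHz
Lower sideband (LSB) = fc - [fm_high, fm_low] = 2700 - [8, 2] = [2692, 2698] kHz
Total occupied spectrum: 2692 kHz to 2708 kHz (plus carrier at 2700 kHz)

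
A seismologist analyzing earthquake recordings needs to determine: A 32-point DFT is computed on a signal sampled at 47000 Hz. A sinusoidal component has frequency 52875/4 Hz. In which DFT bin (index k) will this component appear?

DFT frequency resolution = f_s/N = 47000/32 = 5875/4 Hz
Bin index k = f_signal / resolution = 52875/4 / 5875/4 = 9
The signal frequency 52875/4 Hz falls in DFT bin k = 9.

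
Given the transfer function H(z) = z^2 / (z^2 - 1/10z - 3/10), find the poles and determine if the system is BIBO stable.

Poles are roots of the denominator: z^2 - 1/10z - 3/10 = 0.
Quadratic formula: z = [-(-1/10) +/- sqrt((-1/10)^2 - 4*(-3/10))] / 2
Discriminant = 1/100 + 6/5 = 121/100; sqrt = 11/10.
z = (1/10 +/- 11/10) / 2 => z = 3/5 or z = -1/2.
|p1| = 3/5, |p2| = 1/2.
For BIBO stability, all poles must lie inside the unit circle (|p| < 1).
System is STABLE since both |p| < 1.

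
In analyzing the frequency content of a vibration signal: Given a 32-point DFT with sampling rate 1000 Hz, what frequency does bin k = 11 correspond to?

The frequency of DFT bin k is: f_k = k * f_s / N
f_11 = 11 * 1000 / 32 = 1375/4 Hz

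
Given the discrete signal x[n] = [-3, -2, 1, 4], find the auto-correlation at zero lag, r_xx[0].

The auto-correlation at zero lag r_xx[0] equals the signal energy.
r_xx[0] = sum of x[n]^2 = (-3)^2 + (-2)^2 + 1^2 + 4^2
= 9 + 4 + 1 + 16 = 30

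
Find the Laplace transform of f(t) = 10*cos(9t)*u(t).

Standard pair: cos(wt)*u(t) <-> s/(s^2+w^2)
With w = 9: L{10*cos(9t)*u(t)} = 10s/(s^2+81)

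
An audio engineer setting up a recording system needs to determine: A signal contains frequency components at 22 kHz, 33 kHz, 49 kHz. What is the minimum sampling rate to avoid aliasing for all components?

The highest frequency component is f_max = 49 kHz.
Nyquist rate = 2 * f_max = 2 * 49 kHz = 98 kHz.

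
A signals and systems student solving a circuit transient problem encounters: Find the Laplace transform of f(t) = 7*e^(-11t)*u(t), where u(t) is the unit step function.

Standard Laplace transform pair:
e^(-at)*u(t) <-> 1/(s+a)
With a = 11: L{7*e^(-11t)*u(t)} = 7/(s+11), ROC: Re(s) > -11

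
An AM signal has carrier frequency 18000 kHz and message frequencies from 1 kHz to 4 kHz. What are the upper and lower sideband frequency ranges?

Upper sideband (USB) = fc + [fm_low, fm_high] = 18000 + [1, 4] = [18001, 18004] kHz
Lower sideband (LSB) = fc - [fm_high, fm_low] = 18000 - [4, 1] = [17996, 17999] kHz
Total occupied spectrum: 17996 kHz to 18004 kHz (plus carrier at 18000 kHz)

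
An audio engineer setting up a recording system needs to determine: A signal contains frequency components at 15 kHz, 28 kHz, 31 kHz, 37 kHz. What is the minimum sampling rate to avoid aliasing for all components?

The highest frequency component is f_max = 37 kHz.
Nyquist rate = 2 * f_max = 2 * 37 kHz = 74 kHz.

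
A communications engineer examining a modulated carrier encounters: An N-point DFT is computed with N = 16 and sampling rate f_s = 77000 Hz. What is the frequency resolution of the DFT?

DFT frequency resolution = f_s / N
= 77000 / 16 = 9625/2 Hz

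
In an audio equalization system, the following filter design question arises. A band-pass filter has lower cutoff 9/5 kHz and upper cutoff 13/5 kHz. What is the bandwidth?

Bandwidth = f_high - f_low
= 13/5 kHz - 9/5 kHz = 4/5 kHz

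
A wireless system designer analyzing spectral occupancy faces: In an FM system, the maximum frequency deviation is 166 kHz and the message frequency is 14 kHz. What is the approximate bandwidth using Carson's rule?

Carson's rule: BW = 2*(delta_f + f_m)
= 2*(166 + 14) kHz = 360 kHz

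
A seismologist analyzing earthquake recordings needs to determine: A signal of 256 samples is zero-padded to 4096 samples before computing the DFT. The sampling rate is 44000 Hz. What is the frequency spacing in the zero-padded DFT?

Original DFT: N = 256, resolution = f_s/N = 44000/256 = 1375/8 Hz
Zero-padded DFT: N = 4096, resolution = f_s/N = 44000/4096 = 1375/128 Hz
Zero-padding interpolates the spectrum (finer frequency grid)
but does NOT improve the true spectral resolution (ability to resolve close frequencies).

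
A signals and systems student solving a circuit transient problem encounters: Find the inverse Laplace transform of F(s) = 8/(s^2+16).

Standard pair: w/(s^2+w^2) <-> sin(wt)*u(t)
Recognize w^2 = 16, so w = 4; numerator 8 = 2*4.
f(t) = 2*sin(4t)*u(t)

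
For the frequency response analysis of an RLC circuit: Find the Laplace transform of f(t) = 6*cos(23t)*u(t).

Standard pair: cos(wt)*u(t) <-> s/(s^2+w^2)
With w = 23: L{6*cos(23t)*u(t)} = 6s/(s^2+529)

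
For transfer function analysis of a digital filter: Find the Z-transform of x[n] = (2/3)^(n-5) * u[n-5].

Time-shifting property: if X(z) = Z{x[n]}, then Z{x[n-d]} = z^(-d) * X(z)
X(z) = z/(z - 2/3) for x[n] = (2/3)^n * u[n]
Z{x[n-5]} = z^(-5) * z/(z - 2/3) = z^(-4)/(z - 2/3)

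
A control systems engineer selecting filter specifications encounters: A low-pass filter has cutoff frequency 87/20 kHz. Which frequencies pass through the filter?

A low-pass filter passes all frequencies below the cutoff frequency 87/20 kHz and attenuates higher frequencies.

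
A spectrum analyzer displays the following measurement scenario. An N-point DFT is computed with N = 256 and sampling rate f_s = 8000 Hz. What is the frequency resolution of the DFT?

DFT frequency resolution = f_s / N
= 8000 / 256 = 125/4 Hz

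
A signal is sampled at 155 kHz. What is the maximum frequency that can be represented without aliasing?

The maximum frequency that can be represented without aliasing
is the Nyquist frequency: f_max = f_s / 2 = 155 kHz / 2 = 155/2 kHz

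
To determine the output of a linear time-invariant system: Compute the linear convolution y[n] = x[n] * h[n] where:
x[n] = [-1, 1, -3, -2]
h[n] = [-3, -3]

y[n] = sum_k x[k]*h[n-k]. Output length = len(x) + len(h) - 1 = 4 + 2 - 1 = 5.
y[0] = -1*-3 = 3
y[1] = 1*-3 + -1*-3 = 0
y[2] = -3*-3 + 1*-3 = 6
y[3] = -2*-3 + -3*-3 = 15
y[4] = -2*-3 = 6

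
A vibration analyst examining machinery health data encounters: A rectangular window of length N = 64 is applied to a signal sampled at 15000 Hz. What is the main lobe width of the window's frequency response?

For a rectangular window of length N,
the main lobe width in frequency is 2*f_s/N.
= 2*15000/64 = 1875/4 Hz
This determines the minimum frequency separation for resolving two sinusoids.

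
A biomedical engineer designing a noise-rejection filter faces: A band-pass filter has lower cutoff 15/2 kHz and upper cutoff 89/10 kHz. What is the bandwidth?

Bandwidth = f_high - f_low
= 89/10 kHz - 15/2 kHz = 7/5 kHz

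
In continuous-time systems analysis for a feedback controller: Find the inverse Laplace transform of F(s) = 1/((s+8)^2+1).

Standard pair: w/((s+a)^2+w^2) <-> e^(-at)*sin(wt)*u(t)
With a=8, w=1: f(t) = e^(-8t)*sin(t)*u(t)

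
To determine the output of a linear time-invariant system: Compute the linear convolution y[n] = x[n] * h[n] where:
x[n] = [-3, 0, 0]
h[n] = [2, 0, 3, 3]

y[n] = sum_k x[k]*h[n-k]. Output length = len(x) + len(h) - 1 = 3 + 4 - 1 = 6.
y[0] = -3*2 = -6
y[1] = 0*2 + -3*0 = 0
y[2] = 0*2 + 0*0 + -3*3 = -9
y[3] = 0*0 + 0*3 + -3*3 = -9
y[4] = 0*3 + 0*3 = 0
y[5] = 0*3 = 0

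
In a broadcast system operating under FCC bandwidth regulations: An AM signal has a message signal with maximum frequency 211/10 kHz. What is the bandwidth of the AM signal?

In AM (double-sideband), the bandwidth is twice the message frequency.
BW = 2 * f_m = 2 * 211/10 kHz = 211/5 kHz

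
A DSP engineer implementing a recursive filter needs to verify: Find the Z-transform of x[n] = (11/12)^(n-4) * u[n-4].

Time-shifting property: if X(z) = Z{x[n]}, then Z{x[n-d]} = z^(-d) * X(z)
X(z) = z/(z - 11/12) for x[n] = (11/12)^n * u[n]
Z{x[n-4]} = z^(-4) * z/(z - 11/12) = z^(-3)/(z - 11/12)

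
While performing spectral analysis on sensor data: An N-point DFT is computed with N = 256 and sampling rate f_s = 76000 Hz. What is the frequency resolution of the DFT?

DFT frequency resolution = f_s / N
= 76000 / 256 = 2375/8 Hz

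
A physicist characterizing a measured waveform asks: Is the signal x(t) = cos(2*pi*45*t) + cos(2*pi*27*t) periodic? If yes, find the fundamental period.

f1 = 45 Hz, f2 = 27 Hz
Period T1 = 1/45, T2 = 1/27
Ratio T1/T2 = 27/45, which is rational.
The signal is periodic with fundamental period T = 1/GCD(45,27) = 1/9 s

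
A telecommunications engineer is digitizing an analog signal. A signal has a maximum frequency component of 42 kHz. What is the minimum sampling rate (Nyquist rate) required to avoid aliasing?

By the Nyquist-Shannon sampling theorem,
the minimum sampling rate (Nyquist rate) must be at least 2 * f_max.
Nyquist rate = 2 * 42 kHz = 84 kHz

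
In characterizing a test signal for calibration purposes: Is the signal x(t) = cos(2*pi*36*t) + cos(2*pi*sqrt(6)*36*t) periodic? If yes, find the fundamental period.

f1 = 36 Hz, f2 = 36*sqrt(6) Hz
Ratio f2/f1 = sqrt(6), which is irrational.
Since the frequency ratio is irrational, no common period exists.
The signal is not periodic.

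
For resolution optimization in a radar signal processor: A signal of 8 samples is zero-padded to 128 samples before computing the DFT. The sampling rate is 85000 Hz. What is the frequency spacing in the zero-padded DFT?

Original DFT: N = 8, resolution = f_s/N = 85000/8 = 10625 Hz
Zero-padded DFT: N = 128, resolution = f_s/N = 85000/128 = 10625/16 Hz
Zero-padding interpolates the spectrum (finer frequency grid)
but does NOT improve the true spectral resolution (ability to resolve close frequencies).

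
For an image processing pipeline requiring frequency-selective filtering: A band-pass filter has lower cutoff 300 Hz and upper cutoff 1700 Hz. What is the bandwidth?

Bandwidth = f_high - f_low
= 1700 Hz - 300 Hz = 1400 Hz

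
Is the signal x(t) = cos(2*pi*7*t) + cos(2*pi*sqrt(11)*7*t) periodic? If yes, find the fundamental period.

f1 = 7 Hz, f2 = 7*sqrt(11) Hz
Ratio f2/f1 = sqrt(11), which is irrational.
Since the frequency ratio is irrational, no common period exists.
The signal is not periodic.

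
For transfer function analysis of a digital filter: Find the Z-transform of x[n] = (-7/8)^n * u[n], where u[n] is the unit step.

The Z-transform of a^n * u[n] is z/(z-a) for |z| > |a|.
Here a = -7/8, so X(z) = z/(z - (-7/8)) = 8z/(8z + 7)
ROC: |z| > 7/8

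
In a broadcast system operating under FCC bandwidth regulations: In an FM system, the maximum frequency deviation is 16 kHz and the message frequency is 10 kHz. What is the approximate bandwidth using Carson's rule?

Carson's rule: BW = 2*(delta_f + f_m)
= 2*(16 + 10) kHz = 52 kHz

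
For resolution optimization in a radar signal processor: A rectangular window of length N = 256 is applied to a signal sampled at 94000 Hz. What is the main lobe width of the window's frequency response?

For a rectangular window of length N,
the main lobe width in frequency is 2*f_s/N.
= 2*94000/256 = 5875/8 Hz
This determines the minimum frequency separation for resolving two sinusoids.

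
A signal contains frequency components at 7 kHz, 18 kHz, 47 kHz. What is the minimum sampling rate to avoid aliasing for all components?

The highest frequency component is f_max = 47 kHz.
Nyquist rate = 2 * f_max = 2 * 47 kHz = 94 kHz.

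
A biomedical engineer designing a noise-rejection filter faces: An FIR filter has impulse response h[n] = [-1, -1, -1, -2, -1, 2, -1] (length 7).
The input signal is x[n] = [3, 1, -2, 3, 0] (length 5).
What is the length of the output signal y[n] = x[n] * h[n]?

For linear convolution, the output length is:
len(y) = len(x) + len(h) - 1 = 5 + 7 - 1 = 11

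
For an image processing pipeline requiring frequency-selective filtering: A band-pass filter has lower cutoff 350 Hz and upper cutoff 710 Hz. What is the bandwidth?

Bandwidth = f_high - f_low
= 710 Hz - 350 Hz = 360 Hz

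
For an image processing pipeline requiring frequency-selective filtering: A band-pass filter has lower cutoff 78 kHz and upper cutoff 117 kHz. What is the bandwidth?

Bandwidth = f_high - f_low
= 117 kHz - 78 kHz = 39 kHz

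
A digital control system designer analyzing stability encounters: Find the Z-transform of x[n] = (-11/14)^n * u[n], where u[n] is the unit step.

The Z-transform of a^n * u[n] is z/(z-a) for |z| > |a|.
Here a = -11/14, so X(z) = z/(z - (-11/14)) = 14z/(14z + 11)
ROC: |z| > 11/14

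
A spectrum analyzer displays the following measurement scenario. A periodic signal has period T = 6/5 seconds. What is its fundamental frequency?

The fundamental frequency is the reciprocal of the period.
f = 1/T = 1/(6/5) = 5/6 Hz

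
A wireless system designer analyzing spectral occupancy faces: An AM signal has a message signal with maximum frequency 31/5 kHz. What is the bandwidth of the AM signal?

In AM (double-sideband), the bandwidth is twice the message frequency.
BW = 2 * f_m = 2 * 31/5 kHz = 62/5 kHz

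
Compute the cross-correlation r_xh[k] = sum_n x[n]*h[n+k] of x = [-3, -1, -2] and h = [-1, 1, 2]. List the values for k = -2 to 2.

Both sequences indexed from 0 and zero outside their support.
Lags with overlap: k = -2 to 2.
  r_xh[-2] = x[2]*h[0] = 2
  r_xh[-1] = x[1]*h[0] + x[2]*h[1] = -1
  r_xh[0] = x[0]*h[0] + x[1]*h[1] + x[2]*h[2] = -2
  r_xh[1] = x[0]*h[1] + x[1]*h[2] = -5
  r_xh[2] = x[0]*h[2] = -6
r_xh = [2, -1, -2, -5, -6] (for k = -2, ..., 2)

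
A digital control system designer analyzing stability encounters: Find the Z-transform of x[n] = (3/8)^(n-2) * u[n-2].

Time-shifting property: if X(z) = Z{x[n]}, then Z{x[n-d]} = z^(-d) * X(z)
X(z) = z/(z - 3/8) for x[n] = (3/8)^n * u[n]
Z{x[n-2]} = z^(-2) * z/(z - 3/8) = z^(-1)/(z - 3/8)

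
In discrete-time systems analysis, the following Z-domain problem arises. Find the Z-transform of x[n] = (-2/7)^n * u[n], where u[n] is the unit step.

The Z-transform of a^n * u[n] is z/(z-a) for |z| > |a|.
Here a = -2/7, so X(z) = z/(z - (-2/7)) = 7z/(7z + 2)
ROC: |z| > 2/7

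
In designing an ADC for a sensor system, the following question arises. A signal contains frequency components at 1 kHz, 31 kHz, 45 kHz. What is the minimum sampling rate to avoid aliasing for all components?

The highest frequency component is f_max = 45 kHz.
Nyquist rate = 2 * f_max = 2 * 45 kHz = 90 kHz.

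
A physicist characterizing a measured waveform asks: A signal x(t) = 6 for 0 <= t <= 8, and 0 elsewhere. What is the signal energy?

Energy = integral of |x(t)|^2 dt over the signal duration
= 6^2 * 8 = 36 * 8 = 288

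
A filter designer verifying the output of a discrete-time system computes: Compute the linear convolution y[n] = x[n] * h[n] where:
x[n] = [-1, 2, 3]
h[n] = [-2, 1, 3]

y[n] = sum_k x[k]*h[n-k]. Output length = len(x) + len(h) - 1 = 3 + 3 - 1 = 5.
y[0] = -1*-2 = 2
y[1] = 2*-2 + -1*1 = -5
y[2] = 3*-2 + 2*1 + -1*3 = -7
y[3] = 3*1 + 2*3 = 9
y[4] = 3*3 = 9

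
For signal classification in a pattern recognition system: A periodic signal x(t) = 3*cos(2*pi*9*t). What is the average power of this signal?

Average power of A*cos(wt) is A^2/2.
P = 3^2 / 2 = 9/2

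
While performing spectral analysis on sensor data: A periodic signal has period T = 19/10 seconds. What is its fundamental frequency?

The fundamental frequency is the reciprocal of the period.
f = 1/T = 1/(19/10) = 10/19 Hz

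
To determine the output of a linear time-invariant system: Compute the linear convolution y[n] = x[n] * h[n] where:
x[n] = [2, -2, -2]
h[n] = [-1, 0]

y[n] = sum_k x[k]*h[n-k]. Output length = len(x) + len(h) - 1 = 3 + 2 - 1 = 4.
y[0] = 2*-1 = -2
y[1] = -2*-1 + 2*0 = 2
y[2] = -2*-1 + -2*0 = 2
y[3] = -2*0 = 0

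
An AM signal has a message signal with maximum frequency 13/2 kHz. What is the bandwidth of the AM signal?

In AM (double-sideband), the bandwidth is twice the message frequency.
BW = 2 * f_m = 2 * 13/2 kHz = 13 kHz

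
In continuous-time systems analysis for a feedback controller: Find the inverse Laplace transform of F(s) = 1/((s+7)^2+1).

Standard pair: w/((s+a)^2+w^2) <-> e^(-at)*sin(wt)*u(t)
With a=7, w=1: f(t) = e^(-7t)*sin(t)*u(t)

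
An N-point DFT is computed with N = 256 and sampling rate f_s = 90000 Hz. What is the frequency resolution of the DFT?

DFT frequency resolution = f_s / N
= 90000 / 256 = 5625/16 Hz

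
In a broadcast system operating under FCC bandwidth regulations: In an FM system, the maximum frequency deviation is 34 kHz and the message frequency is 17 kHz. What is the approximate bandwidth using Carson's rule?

Carson's rule: BW = 2*(delta_f + f_m)
= 2*(34 + 17) kHz = 102 kHz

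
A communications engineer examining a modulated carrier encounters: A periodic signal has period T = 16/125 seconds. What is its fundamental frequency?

The fundamental frequency is the reciprocal of the period.
f = 1/T = 1/(16/125) = 125/16 Hz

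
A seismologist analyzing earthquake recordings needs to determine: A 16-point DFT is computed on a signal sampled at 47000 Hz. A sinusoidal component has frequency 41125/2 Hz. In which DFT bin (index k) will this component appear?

DFT frequency resolution = f_s/N = 47000/16 = 5875/2 Hz
Bin index k = f_signal / resolution = 41125/2 / 5875/2 = 7
The signal frequency 41125/2 Hz falls in DFT bin k = 7.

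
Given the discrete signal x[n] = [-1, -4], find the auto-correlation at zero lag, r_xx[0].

The auto-correlation at zero lag r_xx[0] equals the signal energy.
r_xx[0] = sum of x[n]^2 = (-1)^2 + (-4)^2
= 1 + 16 = 17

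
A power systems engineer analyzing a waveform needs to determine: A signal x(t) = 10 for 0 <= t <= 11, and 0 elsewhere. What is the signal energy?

Energy = integral of |x(t)|^2 dt over the signal duration
= 10^2 * 11 = 100 * 11 = 1100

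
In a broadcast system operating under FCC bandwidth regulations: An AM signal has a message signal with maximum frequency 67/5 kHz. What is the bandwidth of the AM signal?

In AM (double-sideband), the bandwidth is twice the message frequency.
BW = 2 * f_m = 2 * 67/5 kHz = 134/5 kHz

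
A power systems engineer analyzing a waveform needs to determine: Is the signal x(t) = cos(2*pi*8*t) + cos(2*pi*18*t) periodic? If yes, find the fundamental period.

f1 = 8 Hz, f2 = 18 Hz
Period T1 = 1/8, T2 = 1/18
Ratio T1/T2 = 18/8, which is rational.
The signal is periodic with fundamental period T = 1/GCD(8,18) = 1/2 s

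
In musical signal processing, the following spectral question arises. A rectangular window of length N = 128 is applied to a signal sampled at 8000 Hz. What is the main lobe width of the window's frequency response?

For a rectangular window of length N,
the main lobe width in frequency is 2*f_s/N.
= 2*8000/128 = 125 Hz
This determines the minimum frequency separation for resolving two sinusoids.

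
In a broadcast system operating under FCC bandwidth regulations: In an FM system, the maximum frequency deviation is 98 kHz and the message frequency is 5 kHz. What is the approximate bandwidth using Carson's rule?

Carson's rule: BW = 2*(delta_f + f_m)
= 2*(98 + 5) kHz = 206 kHz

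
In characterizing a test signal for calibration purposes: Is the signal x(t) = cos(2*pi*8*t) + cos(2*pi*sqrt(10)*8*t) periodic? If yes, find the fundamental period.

f1 = 8 Hz, f2 = 8*sqrt(10) Hz
Ratio f2/f1 = sqrt(10), which is irrational.
Since the frequency ratio is irrational, no common period exists.
The signal is not periodic.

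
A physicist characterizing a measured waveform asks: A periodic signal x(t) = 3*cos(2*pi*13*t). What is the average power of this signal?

Average power of A*cos(wt) is A^2/2.
P = 3^2 / 2 = 9/2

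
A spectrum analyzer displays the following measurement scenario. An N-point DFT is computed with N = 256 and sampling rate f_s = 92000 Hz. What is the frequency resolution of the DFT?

DFT frequency resolution = f_s / N
= 92000 / 256 = 2875/8 Hz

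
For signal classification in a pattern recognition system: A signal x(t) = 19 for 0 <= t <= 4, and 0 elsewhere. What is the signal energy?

Energy = integral of |x(t)|^2 dt over the signal duration
= 19^2 * 4 = 361 * 4 = 1444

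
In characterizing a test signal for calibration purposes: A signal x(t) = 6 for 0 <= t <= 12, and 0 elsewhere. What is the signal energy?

Energy = integral of |x(t)|^2 dt over the signal duration
= 6^2 * 12 = 36 * 12 = 432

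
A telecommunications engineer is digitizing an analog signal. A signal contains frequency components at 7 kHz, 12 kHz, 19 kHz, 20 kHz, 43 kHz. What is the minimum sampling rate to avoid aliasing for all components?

The highest frequency component is f_max = 43 kHz.
Nyquist rate = 2 * f_max = 2 * 43 kHz = 86 kHz.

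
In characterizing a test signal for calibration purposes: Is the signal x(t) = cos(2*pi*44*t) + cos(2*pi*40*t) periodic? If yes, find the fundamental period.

f1 = 44 Hz, f2 = 40 Hz
Period T1 = 1/44, T2 = 1/40
Ratio T1/T2 = 40/44, which is rational.
The signal is periodic with fundamental period T = 1/GCD(44,40) = 1/4 s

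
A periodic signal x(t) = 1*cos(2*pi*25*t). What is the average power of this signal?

Average power of A*cos(wt) is A^2/2.
P = 1^2 / 2 = 1/2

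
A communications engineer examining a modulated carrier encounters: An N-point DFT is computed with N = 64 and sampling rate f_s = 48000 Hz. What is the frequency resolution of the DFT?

DFT frequency resolution = f_s / N
= 48000 / 64 = 750 Hz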